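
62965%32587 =30378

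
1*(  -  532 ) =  -532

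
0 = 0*4497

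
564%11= 3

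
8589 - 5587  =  3002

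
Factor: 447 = 3^1*149^1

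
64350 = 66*975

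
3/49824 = 1/16608 = 0.00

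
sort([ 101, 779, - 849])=[- 849, 101, 779]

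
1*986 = 986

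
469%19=13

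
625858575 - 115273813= 510584762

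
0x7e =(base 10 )126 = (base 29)4a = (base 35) 3L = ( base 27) 4i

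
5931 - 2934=2997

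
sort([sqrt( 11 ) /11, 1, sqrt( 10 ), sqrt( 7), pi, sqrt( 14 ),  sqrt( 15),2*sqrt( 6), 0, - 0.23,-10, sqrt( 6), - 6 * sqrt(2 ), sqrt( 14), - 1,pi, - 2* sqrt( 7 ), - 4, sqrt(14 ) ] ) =[ - 10, - 6*sqrt( 2 ) , - 2*sqrt( 7),-4 , - 1, - 0.23,0, sqrt ( 11 ) /11, 1,  sqrt( 6 ),sqrt (7), pi, pi,sqrt(10 ),sqrt( 14 ),sqrt(14), sqrt( 14 ), sqrt (15), 2*sqrt(6 ) ] 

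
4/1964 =1/491 = 0.00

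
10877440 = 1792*6070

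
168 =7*24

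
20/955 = 4/191 = 0.02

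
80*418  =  33440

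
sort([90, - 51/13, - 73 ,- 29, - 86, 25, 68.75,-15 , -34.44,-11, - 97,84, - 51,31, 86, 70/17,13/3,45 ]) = [ - 97 ,-86,-73,-51, - 34.44, - 29, - 15 , - 11, - 51/13, 70/17 , 13/3,25,31 , 45, 68.75,84,86,90] 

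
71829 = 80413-8584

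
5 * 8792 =43960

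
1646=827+819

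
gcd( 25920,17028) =36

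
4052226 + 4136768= 8188994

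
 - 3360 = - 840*4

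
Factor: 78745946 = 2^1*2819^1*13967^1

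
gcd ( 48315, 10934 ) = 1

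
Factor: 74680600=2^3*5^2 * 181^1 * 2063^1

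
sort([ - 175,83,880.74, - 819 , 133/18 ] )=[  -  819, - 175, 133/18 , 83,880.74 ]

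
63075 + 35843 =98918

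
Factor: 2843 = 2843^1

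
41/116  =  41/116=0.35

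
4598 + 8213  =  12811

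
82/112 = 41/56 = 0.73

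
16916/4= 4229 =4229.00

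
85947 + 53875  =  139822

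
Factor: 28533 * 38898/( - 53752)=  - 2^( - 2)*3^3*2161^1*6719^( - 1 ) * 9511^1 = - 554938317/26876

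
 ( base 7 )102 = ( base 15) 36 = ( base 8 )63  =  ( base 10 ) 51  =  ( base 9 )56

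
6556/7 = 936 + 4/7 = 936.57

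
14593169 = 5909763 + 8683406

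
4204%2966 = 1238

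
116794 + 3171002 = 3287796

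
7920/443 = 7920/443 = 17.88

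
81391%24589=7624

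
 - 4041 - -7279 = 3238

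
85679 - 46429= 39250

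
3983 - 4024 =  - 41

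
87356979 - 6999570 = 80357409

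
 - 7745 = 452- 8197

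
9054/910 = 9+432/455 = 9.95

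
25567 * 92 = 2352164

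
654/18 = 36 + 1/3 = 36.33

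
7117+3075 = 10192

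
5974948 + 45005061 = 50980009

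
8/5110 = 4/2555 = 0.00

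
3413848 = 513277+2900571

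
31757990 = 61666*515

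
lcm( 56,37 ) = 2072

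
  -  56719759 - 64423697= - 121143456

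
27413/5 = 5482 + 3/5=5482.60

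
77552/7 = 11078  +  6/7 = 11078.86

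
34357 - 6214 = 28143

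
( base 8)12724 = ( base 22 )bc0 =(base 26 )86O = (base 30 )668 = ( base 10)5588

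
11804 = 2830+8974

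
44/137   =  44/137= 0.32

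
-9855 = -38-9817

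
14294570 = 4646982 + 9647588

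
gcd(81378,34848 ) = 198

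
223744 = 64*3496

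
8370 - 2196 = 6174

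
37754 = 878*43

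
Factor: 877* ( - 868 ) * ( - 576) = 2^8 * 3^2 * 7^1*31^1 * 877^1 = 438471936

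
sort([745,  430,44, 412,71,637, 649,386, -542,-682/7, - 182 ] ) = [  -  542,-182, - 682/7 , 44,71, 386,412  ,  430,  637,649,745] 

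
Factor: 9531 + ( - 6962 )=2569 = 7^1* 367^1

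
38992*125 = 4874000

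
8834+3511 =12345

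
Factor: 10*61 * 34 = 20740 = 2^2 * 5^1*17^1*61^1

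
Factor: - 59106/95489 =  - 2^1*3^1*17^(- 1)*41^( - 1)*137^( - 1 )*9851^1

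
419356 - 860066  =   - 440710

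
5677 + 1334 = 7011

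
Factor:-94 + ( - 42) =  - 2^3 * 17^1 =- 136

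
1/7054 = 1/7054 = 0.00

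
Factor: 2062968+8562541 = 10625509^1  =  10625509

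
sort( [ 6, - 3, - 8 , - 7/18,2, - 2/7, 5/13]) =[ - 8, - 3, - 7/18, - 2/7, 5/13,2 , 6]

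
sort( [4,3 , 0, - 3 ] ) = [- 3,0, 3, 4 ] 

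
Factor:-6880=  - 2^5*5^1  *43^1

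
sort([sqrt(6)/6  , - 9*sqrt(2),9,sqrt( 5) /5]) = [ - 9 * sqrt (2 ),sqrt(6)/6,  sqrt(5 )/5,9]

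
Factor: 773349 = 3^1*257783^1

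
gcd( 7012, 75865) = 1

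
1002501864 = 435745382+566756482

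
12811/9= 12811/9=1423.44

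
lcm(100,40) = 200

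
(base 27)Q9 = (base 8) 1307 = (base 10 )711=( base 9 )870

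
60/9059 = 60/9059 = 0.01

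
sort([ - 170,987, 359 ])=[-170,359, 987]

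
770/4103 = 70/373 = 0.19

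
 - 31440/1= - 31440 = -31440.00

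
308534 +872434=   1180968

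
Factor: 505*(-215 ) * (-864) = 93808800 =2^5*3^3*5^2 * 43^1*101^1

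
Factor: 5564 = 2^2* 13^1*107^1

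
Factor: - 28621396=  - 2^2*617^1*11597^1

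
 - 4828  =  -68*71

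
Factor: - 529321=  - 13^1*19^1 * 2143^1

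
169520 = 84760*2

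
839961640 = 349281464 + 490680176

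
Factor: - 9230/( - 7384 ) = 5/4  =  2^( - 2) * 5^1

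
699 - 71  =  628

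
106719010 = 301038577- 194319567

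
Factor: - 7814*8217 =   -  64207638=   - 2^1*3^2*11^1*83^1*3907^1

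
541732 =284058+257674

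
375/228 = 125/76 = 1.64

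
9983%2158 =1351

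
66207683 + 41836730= 108044413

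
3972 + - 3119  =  853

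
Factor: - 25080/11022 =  - 2^2*5^1*19^1*167^( - 1) = - 380/167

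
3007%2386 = 621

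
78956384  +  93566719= 172523103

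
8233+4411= 12644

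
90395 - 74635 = 15760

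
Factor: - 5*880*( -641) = 2^4*5^2*11^1*641^1  =  2820400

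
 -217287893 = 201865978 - 419153871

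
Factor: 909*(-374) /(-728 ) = 2^ ( - 2 )*3^2*7^ ( - 1)*11^1*13^( -1)*17^1*101^1 = 169983/364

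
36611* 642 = 23504262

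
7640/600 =191/15  =  12.73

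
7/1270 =7/1270 = 0.01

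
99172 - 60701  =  38471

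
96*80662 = 7743552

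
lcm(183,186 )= 11346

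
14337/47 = 14337/47 = 305.04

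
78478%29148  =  20182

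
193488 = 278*696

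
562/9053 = 562/9053 = 0.06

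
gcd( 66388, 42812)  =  28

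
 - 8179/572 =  - 8179/572 = - 14.30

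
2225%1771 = 454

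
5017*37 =185629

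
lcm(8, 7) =56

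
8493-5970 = 2523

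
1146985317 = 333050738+813934579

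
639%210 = 9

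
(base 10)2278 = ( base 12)139A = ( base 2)100011100110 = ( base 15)A1D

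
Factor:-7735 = -5^1*7^1*13^1*17^1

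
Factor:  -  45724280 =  - 2^3*5^1 * 7^1*73^1*2237^1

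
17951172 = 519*34588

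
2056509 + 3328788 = 5385297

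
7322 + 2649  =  9971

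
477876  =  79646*6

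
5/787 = 5/787= 0.01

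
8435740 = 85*99244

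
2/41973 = 2/41973= 0.00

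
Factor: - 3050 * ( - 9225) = 2^1*3^2*5^4*41^1*61^1=28136250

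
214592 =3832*56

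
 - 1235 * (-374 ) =461890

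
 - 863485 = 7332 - 870817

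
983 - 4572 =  - 3589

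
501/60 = 8 + 7/20  =  8.35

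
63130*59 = 3724670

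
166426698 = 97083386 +69343312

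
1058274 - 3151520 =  - 2093246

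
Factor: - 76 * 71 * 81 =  - 437076 = - 2^2*3^4* 19^1 * 71^1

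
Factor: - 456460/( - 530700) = 787/915 = 3^( - 1) * 5^ ( - 1)*61^( - 1 )*787^1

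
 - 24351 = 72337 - 96688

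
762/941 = 762/941 =0.81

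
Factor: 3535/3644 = 2^( - 2)*5^1 *7^1 *101^1*911^( - 1) 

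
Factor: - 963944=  - 2^3*101^1*1193^1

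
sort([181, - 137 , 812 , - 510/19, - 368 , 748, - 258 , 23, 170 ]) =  [ - 368, - 258 ,- 137, - 510/19 , 23, 170,181 , 748 , 812]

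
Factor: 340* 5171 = 2^2*5^1*17^1* 5171^1 = 1758140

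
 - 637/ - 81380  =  49/6260 = 0.01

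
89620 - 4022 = 85598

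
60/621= 20/207 = 0.10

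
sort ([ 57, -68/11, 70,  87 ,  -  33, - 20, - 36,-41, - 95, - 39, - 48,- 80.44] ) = [  -  95, - 80.44, - 48 ,  -  41, - 39, -36, - 33, - 20,-68/11,57,70,87 ] 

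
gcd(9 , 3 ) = 3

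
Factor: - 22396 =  - 2^2  *11^1*509^1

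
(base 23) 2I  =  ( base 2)1000000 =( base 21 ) 31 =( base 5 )224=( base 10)64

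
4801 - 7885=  -3084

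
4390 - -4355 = 8745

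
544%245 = 54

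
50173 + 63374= 113547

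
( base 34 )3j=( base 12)a1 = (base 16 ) 79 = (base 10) 121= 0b1111001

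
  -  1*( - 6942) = 6942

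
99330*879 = 87311070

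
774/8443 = 774/8443 =0.09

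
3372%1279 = 814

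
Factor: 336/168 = 2^1 =2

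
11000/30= 1100/3= 366.67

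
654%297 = 60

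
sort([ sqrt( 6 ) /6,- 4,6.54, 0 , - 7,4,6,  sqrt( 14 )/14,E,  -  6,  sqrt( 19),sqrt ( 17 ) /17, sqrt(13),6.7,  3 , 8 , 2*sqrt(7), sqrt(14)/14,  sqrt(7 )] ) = [ - 7,-6, - 4,0,  sqrt( 17)/17,sqrt(14 )/14, sqrt(14)/14,sqrt(6)/6, sqrt(7) , E, 3, sqrt(13 ),4, sqrt(19 ),2* sqrt(7 ),6,6.54, 6.7,8]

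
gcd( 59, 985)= 1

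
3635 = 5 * 727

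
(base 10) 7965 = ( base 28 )a4d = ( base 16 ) 1f1d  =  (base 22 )ga1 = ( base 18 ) 16A9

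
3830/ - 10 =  - 383/1  =  - 383.00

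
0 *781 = 0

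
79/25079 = 79/25079 = 0.00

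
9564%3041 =441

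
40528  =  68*596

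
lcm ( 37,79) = 2923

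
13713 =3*4571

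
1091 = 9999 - 8908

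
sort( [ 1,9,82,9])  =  [1,9, 9,  82]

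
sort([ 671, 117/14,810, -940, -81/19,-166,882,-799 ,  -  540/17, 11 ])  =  [ -940, - 799, - 166, - 540/17, - 81/19,117/14,11,  671,810,882]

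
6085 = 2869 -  - 3216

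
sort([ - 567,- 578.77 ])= [-578.77, - 567 ] 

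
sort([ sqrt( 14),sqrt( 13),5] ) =[ sqrt(13),sqrt(14) , 5 ]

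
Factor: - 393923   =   - 43^1*9161^1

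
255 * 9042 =2305710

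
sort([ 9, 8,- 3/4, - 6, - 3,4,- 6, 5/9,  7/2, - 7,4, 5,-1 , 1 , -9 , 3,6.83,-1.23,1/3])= [-9, - 7,-6 ,  -  6,-3,-1.23,-1,-3/4,  1/3,5/9,1,3, 7/2, 4,4, 5,6.83, 8,9]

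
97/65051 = 97/65051 = 0.00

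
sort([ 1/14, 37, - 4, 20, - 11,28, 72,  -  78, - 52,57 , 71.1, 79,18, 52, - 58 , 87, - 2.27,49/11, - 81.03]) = [ - 81.03, - 78, - 58,  -  52, - 11,- 4, -2.27 , 1/14,49/11, 18,20,28, 37, 52 , 57,71.1 , 72,79, 87 ]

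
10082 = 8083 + 1999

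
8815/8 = 1101 + 7/8  =  1101.88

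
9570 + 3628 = 13198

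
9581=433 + 9148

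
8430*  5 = 42150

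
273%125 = 23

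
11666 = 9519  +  2147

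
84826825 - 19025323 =65801502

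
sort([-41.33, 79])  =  [ - 41.33, 79] 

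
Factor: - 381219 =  - 3^1*83^1* 1531^1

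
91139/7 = 13019+6/7 = 13019.86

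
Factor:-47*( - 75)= 3^1 * 5^2*47^1 = 3525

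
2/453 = 2/453 = 0.00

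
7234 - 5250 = 1984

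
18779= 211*89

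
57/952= 57/952 = 0.06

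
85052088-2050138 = 83001950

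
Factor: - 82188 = -2^2 * 3^3*761^1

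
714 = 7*102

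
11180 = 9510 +1670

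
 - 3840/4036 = -1 + 49/1009 = -0.95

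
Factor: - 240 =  - 2^4 * 3^1*5^1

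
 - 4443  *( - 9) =39987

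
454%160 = 134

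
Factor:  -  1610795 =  - 5^1*37^1*8707^1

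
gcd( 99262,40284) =2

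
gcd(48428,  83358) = 2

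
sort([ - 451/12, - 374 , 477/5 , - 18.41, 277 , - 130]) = [ - 374,-130,  -  451/12, - 18.41,477/5 , 277 ]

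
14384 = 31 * 464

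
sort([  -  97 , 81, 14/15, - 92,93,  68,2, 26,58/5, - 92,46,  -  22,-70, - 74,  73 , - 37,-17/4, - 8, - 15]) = [ - 97,-92, - 92, - 74,-70, - 37,-22, -15, - 8, - 17/4,14/15,2 , 58/5, 26, 46,68,73, 81,93 ]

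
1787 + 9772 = 11559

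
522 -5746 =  - 5224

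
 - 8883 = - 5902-2981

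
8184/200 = 40+23/25  =  40.92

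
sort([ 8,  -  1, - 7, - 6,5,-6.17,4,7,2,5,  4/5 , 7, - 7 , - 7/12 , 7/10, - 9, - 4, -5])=[-9, - 7 , - 7, - 6.17, - 6, - 5 , - 4, - 1, -7/12 , 7/10,4/5,  2, 4, 5,5,7,7,8]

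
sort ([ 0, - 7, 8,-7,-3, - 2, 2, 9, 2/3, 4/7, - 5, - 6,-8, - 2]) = [-8, - 7,-7, - 6,-5, - 3,  -  2, - 2, 0, 4/7,2/3, 2, 8, 9] 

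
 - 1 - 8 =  - 9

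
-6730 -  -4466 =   -  2264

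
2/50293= 2/50293=0.00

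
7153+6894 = 14047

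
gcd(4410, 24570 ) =630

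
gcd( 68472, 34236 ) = 34236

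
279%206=73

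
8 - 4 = 4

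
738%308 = 122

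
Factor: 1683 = 3^2*11^1*17^1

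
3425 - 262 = 3163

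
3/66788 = 3/66788  =  0.00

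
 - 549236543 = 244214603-793451146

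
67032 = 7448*9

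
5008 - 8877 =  - 3869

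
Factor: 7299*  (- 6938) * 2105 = -2^1 * 3^2*5^1  *  421^1 * 811^1 * 3469^1=- 106598172510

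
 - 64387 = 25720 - 90107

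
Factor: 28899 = 3^2*13^2*19^1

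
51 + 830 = 881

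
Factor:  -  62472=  - 2^3 * 3^1*19^1*137^1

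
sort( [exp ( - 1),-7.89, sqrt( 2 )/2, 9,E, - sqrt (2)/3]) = [ - 7.89,-sqrt( 2 )/3, exp( - 1), sqrt (2)/2, E, 9]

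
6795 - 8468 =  - 1673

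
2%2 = 0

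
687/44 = 15+ 27/44 = 15.61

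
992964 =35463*28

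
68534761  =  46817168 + 21717593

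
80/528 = 5/33 = 0.15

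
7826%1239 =392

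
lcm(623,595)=52955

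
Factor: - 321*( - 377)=3^1* 13^1*29^1*107^1 = 121017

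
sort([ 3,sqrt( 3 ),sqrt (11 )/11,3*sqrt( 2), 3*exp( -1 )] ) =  [ sqrt( 11) /11, 3*exp ( - 1 ), sqrt(3 ), 3 , 3*sqrt(2 )] 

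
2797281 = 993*2817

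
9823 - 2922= 6901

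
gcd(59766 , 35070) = 42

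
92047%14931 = 2461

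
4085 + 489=4574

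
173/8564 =173/8564 = 0.02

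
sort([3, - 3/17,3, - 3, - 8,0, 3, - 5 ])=[ - 8, - 5, - 3, - 3/17,0,3,3,3]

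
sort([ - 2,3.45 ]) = [ - 2,3.45] 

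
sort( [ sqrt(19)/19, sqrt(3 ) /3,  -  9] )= [ - 9, sqrt( 19)/19, sqrt(3)/3] 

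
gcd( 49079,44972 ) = 1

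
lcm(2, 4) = 4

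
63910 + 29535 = 93445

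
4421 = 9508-5087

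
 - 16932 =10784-27716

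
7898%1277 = 236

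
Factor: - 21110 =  - 2^1*5^1 * 2111^1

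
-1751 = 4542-6293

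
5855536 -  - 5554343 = 11409879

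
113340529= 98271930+15068599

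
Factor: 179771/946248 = 2^( - 3)*3^ (-1)*29^1*89^( - 1)*443^( - 1)*6199^1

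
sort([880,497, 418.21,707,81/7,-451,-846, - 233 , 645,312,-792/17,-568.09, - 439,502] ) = [ - 846,-568.09, - 451,  -  439, - 233, - 792/17, 81/7,312 , 418.21,497,502,  645, 707,880]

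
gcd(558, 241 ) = 1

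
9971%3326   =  3319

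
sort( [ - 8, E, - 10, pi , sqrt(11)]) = [  -  10, - 8, E , pi,sqrt(11 )]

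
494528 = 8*61816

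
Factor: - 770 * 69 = - 53130 = - 2^1 * 3^1 * 5^1*7^1*11^1*23^1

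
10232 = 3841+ 6391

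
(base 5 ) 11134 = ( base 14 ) 40A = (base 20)1JE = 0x31A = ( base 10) 794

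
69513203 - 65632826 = 3880377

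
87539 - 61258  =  26281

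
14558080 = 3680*3956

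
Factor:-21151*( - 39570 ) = 836945070 = 2^1 * 3^1*5^1 * 13^1*1319^1*1627^1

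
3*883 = 2649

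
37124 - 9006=28118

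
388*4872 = 1890336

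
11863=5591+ 6272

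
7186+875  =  8061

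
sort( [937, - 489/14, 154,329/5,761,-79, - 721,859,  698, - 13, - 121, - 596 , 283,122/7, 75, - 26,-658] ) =[ - 721,-658, - 596,-121,-79, - 489/14, - 26,-13,122/7, 329/5,  75,154,283, 698, 761 , 859,937] 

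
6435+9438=15873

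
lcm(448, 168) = 1344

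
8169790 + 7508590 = 15678380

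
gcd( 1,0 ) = 1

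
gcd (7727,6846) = 1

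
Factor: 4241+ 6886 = 3^1*3709^1  =  11127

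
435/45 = 29/3 = 9.67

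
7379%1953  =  1520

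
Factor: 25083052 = 2^2*193^1*32491^1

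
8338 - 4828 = 3510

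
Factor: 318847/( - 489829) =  - 61^1 * 71^( - 1)*5227^1*6899^( - 1 )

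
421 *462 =194502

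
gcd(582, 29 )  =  1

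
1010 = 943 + 67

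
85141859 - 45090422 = 40051437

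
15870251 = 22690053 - 6819802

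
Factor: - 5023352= - 2^3*627919^1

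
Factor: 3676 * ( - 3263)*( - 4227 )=50701968876 = 2^2 * 3^1*13^1 * 251^1*919^1*1409^1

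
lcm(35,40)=280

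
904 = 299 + 605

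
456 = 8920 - 8464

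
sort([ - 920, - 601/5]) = [ - 920, - 601/5]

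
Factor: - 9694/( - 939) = 2^1*3^( - 1)*37^1 * 131^1*313^( - 1 ) 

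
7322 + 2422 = 9744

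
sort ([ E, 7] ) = [E,7 ]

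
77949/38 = 2051+11/38 = 2051.29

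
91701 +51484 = 143185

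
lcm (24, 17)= 408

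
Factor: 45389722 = 2^1*7^1*1567^1*2069^1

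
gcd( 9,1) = 1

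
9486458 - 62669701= - 53183243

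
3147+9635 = 12782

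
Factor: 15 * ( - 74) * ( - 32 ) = 2^6*3^1*5^1*37^1=35520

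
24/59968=3/7496  =  0.00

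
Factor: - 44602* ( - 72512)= 2^7* 11^1*29^1*103^1*769^1 = 3234180224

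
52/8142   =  26/4071 =0.01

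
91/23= 3 + 22/23  =  3.96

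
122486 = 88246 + 34240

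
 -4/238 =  - 2/119= - 0.02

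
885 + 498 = 1383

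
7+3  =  10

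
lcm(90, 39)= 1170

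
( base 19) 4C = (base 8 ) 130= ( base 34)2K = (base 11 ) 80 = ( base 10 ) 88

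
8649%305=109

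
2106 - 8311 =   -  6205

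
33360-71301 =  -  37941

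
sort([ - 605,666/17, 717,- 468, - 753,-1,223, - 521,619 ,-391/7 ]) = [ -753,  -  605,  -  521,  -  468,-391/7,-1, 666/17, 223,619,  717 ]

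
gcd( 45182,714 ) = 2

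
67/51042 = 67/51042 = 0.00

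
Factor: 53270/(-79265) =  - 10654/15853 = -2^1*7^1*83^(-1 )*191^( - 1 )*761^1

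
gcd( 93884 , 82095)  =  1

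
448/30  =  224/15 =14.93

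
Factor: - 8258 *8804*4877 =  - 2^3*  31^1*71^1*4129^1*4877^1 = - 354574637864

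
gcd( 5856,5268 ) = 12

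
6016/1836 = 1504/459 = 3.28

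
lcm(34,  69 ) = 2346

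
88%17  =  3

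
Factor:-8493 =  - 3^1*19^1 *149^1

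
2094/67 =31 +17/67 = 31.25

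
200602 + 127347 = 327949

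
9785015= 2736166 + 7048849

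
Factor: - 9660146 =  - 2^1*4830073^1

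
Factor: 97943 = 97943^1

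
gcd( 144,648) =72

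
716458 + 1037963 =1754421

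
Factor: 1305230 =2^1 * 5^1 *130523^1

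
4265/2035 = 853/407 = 2.10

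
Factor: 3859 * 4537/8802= 17508283/8802 = 2^(-1) * 3^( - 3)*13^1*17^1 * 163^ ( -1)*227^1*  349^1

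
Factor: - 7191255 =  - 3^1*5^1*17^1 * 28201^1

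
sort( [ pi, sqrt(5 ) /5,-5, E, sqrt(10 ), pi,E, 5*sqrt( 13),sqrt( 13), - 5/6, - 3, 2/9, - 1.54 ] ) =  [ - 5,-3, - 1.54,-5/6,2/9, sqrt( 5 )/5,E,E, pi , pi, sqrt(10),  sqrt(13 ), 5*sqrt( 13 )]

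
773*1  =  773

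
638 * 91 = 58058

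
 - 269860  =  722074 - 991934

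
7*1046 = 7322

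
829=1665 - 836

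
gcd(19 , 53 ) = 1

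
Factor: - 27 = -3^3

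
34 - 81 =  - 47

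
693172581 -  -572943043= 1266115624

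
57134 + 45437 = 102571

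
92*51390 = 4727880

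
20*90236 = 1804720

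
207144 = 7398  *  28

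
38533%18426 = 1681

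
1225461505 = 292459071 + 933002434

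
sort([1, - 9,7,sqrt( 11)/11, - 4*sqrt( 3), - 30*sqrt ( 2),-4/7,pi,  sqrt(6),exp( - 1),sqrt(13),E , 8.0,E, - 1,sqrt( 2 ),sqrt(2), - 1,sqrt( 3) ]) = [- 30*sqrt(2),  -  9,-4 * sqrt ( 3), - 1, - 1, - 4/7,sqrt( 11)/11, exp (-1 ), 1,sqrt(2),sqrt(2 ),sqrt( 3),sqrt( 6),E,E,pi, sqrt(13),7, 8.0]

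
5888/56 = 736/7 =105.14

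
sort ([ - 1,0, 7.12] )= [ - 1 , 0,7.12]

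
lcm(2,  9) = 18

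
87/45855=29/15285 =0.00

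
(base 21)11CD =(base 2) 10011011101111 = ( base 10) 9967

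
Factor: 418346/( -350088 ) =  - 2^( - 2)*3^( - 1 )*29^( - 1)*503^(- 1)*209173^1 = -209173/175044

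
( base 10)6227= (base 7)24104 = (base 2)1100001010011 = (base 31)6er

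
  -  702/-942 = 117/157= 0.75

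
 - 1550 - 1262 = -2812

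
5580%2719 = 142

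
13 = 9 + 4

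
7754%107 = 50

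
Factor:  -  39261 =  - 3^1*23^1*569^1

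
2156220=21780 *99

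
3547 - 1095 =2452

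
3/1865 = 3/1865 = 0.00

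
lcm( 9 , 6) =18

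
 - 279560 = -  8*34945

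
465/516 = 155/172 = 0.90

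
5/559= 5/559 = 0.01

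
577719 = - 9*(  -  64191) 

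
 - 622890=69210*(-9) 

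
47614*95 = 4523330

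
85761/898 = 85761/898 = 95.50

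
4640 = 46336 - 41696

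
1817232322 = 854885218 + 962347104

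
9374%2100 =974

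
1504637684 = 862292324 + 642345360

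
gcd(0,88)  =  88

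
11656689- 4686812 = 6969877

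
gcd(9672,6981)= 39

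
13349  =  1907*7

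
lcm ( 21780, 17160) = 566280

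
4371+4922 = 9293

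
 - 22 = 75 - 97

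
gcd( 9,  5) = 1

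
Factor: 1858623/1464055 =3^1*5^( - 1 )*13^1*349^ ( - 1)*839^( - 1)*47657^1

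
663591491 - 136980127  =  526611364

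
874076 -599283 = 274793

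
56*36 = 2016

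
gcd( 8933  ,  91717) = 1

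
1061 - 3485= - 2424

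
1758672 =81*21712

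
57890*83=4804870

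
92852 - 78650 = 14202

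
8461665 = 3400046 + 5061619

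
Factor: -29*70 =  -  2^1*5^1* 7^1 * 29^1  =  -2030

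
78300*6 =469800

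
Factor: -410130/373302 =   -  5^1*7^2 *223^(-1) = - 245/223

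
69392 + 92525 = 161917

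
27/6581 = 27/6581=0.00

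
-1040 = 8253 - 9293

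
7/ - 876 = -1 + 869/876 = - 0.01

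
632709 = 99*6391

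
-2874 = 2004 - 4878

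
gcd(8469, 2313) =9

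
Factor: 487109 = 7^2*9941^1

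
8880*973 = 8640240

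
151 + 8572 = 8723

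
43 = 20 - - 23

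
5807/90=5807/90 = 64.52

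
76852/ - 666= - 38426/333 = - 115.39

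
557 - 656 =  - 99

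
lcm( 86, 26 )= 1118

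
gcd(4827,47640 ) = 3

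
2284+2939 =5223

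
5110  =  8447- 3337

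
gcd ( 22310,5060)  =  230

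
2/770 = 1/385 = 0.00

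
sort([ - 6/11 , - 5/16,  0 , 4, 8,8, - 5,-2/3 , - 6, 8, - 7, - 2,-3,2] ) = [-7, - 6 , - 5, - 3 , - 2, - 2/3, - 6/11, - 5/16 , 0,2,4, 8 , 8,  8 ]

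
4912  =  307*16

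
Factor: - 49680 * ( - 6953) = 2^4*3^3*5^1*17^1*23^1*409^1 = 345425040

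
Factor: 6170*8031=2^1*3^1*5^1*617^1*2677^1=49551270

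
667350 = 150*4449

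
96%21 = 12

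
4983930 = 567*8790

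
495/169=2 + 157/169 = 2.93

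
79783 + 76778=156561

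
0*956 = 0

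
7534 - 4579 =2955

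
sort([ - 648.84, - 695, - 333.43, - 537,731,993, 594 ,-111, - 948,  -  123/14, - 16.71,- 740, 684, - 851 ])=[ - 948, - 851, - 740 , - 695, - 648.84, - 537, - 333.43, - 111, - 16.71, - 123/14, 594, 684,731,993 ] 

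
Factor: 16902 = 2^1*3^3 * 313^1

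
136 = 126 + 10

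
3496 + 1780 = 5276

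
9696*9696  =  94012416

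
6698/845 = 7 + 783/845 = 7.93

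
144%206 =144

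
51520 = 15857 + 35663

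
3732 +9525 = 13257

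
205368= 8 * 25671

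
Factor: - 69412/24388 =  - 37/13 = - 13^( - 1)*37^1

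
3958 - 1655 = 2303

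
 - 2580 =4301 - 6881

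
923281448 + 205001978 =1128283426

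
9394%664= 98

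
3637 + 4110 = 7747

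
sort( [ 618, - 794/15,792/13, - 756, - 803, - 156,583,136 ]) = [-803, - 756, - 156 , - 794/15, 792/13 , 136,583, 618] 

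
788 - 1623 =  - 835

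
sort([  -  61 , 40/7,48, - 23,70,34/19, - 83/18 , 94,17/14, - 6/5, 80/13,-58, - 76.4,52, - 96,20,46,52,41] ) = [ - 96, - 76.4, - 61,-58, - 23,  -  83/18, - 6/5,17/14,34/19, 40/7,  80/13, 20,41,46,48,52, 52, 70,94]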